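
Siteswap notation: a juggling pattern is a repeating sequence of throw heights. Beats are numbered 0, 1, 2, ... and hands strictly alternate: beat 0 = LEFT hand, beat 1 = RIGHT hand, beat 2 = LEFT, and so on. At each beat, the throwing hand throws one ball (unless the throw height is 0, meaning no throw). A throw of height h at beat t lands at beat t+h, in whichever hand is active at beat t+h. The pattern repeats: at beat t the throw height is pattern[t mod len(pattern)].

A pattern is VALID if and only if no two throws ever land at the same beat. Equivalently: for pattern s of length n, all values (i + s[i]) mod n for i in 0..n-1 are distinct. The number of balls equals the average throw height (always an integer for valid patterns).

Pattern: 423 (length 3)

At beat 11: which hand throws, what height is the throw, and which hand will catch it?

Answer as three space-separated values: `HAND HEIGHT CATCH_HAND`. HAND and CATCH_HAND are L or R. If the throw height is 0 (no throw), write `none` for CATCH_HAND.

Beat 11: 11 mod 2 = 1, so hand = R
Throw height = pattern[11 mod 3] = pattern[2] = 3
Lands at beat 11+3=14, 14 mod 2 = 0, so catch hand = L

Answer: R 3 L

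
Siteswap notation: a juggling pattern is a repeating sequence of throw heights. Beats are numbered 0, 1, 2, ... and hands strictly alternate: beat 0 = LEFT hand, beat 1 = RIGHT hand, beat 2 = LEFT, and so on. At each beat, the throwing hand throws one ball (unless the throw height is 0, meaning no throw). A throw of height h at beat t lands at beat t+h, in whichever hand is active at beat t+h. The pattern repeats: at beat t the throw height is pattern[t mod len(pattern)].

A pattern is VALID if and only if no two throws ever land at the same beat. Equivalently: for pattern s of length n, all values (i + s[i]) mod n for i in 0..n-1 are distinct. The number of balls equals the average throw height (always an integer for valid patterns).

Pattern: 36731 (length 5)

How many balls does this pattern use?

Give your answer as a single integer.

Pattern = [3, 6, 7, 3, 1], length n = 5
  position 0: throw height = 3, running sum = 3
  position 1: throw height = 6, running sum = 9
  position 2: throw height = 7, running sum = 16
  position 3: throw height = 3, running sum = 19
  position 4: throw height = 1, running sum = 20
Total sum = 20; balls = sum / n = 20 / 5 = 4

Answer: 4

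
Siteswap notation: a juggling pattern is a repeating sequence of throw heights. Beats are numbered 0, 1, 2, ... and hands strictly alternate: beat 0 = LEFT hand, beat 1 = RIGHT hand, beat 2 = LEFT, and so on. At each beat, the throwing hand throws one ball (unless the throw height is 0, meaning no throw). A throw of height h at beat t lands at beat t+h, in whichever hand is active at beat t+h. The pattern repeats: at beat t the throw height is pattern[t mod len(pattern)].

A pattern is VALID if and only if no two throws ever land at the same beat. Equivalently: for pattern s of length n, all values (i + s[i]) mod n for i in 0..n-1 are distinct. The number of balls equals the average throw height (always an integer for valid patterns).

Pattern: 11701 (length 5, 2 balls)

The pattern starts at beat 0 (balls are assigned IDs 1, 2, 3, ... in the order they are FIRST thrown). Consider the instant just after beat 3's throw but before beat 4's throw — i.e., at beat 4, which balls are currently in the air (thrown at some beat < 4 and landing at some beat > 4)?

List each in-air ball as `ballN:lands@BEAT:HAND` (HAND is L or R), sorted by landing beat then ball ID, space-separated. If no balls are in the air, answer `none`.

Beat 0 (L): throw ball1 h=1 -> lands@1:R; in-air after throw: [b1@1:R]
Beat 1 (R): throw ball1 h=1 -> lands@2:L; in-air after throw: [b1@2:L]
Beat 2 (L): throw ball1 h=7 -> lands@9:R; in-air after throw: [b1@9:R]
Beat 4 (L): throw ball2 h=1 -> lands@5:R; in-air after throw: [b2@5:R b1@9:R]

Answer: ball1:lands@9:R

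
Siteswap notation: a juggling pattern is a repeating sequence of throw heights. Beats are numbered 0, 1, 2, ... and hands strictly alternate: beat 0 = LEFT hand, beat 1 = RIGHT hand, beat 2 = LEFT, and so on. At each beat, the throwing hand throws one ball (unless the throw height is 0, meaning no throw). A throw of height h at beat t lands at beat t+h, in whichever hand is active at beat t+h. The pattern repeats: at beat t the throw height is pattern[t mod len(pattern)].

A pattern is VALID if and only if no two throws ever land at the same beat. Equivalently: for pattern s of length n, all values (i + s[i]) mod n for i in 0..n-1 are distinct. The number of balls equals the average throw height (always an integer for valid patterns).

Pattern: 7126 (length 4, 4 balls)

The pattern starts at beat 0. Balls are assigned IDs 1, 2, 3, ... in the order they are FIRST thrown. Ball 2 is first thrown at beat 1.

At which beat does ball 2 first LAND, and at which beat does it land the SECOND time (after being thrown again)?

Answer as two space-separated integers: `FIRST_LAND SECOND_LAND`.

Beat 0 (L): throw ball1 h=7 -> lands@7:R; in-air after throw: [b1@7:R]
Beat 1 (R): throw ball2 h=1 -> lands@2:L; in-air after throw: [b2@2:L b1@7:R]
Beat 2 (L): throw ball2 h=2 -> lands@4:L; in-air after throw: [b2@4:L b1@7:R]
Beat 3 (R): throw ball3 h=6 -> lands@9:R; in-air after throw: [b2@4:L b1@7:R b3@9:R]
Beat 4 (L): throw ball2 h=7 -> lands@11:R; in-air after throw: [b1@7:R b3@9:R b2@11:R]
Ball 2: thrown@1 h=1 -> first land @2; rethrown@2 h=2 -> second land @4

Answer: 2 4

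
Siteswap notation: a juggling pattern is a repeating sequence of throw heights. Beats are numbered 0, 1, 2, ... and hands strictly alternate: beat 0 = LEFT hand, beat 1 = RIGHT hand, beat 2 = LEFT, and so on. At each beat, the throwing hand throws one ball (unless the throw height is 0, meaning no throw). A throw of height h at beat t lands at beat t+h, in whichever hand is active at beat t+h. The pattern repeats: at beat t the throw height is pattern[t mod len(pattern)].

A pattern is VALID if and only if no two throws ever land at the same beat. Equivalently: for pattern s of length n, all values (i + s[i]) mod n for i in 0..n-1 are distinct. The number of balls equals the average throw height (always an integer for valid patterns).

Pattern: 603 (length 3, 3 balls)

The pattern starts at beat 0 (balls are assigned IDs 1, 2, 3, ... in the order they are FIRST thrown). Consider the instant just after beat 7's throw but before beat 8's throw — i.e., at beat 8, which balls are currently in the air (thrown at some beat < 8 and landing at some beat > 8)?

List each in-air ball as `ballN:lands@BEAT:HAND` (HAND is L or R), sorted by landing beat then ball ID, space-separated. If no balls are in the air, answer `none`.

Answer: ball3:lands@9:R ball1:lands@12:L

Derivation:
Beat 0 (L): throw ball1 h=6 -> lands@6:L; in-air after throw: [b1@6:L]
Beat 2 (L): throw ball2 h=3 -> lands@5:R; in-air after throw: [b2@5:R b1@6:L]
Beat 3 (R): throw ball3 h=6 -> lands@9:R; in-air after throw: [b2@5:R b1@6:L b3@9:R]
Beat 5 (R): throw ball2 h=3 -> lands@8:L; in-air after throw: [b1@6:L b2@8:L b3@9:R]
Beat 6 (L): throw ball1 h=6 -> lands@12:L; in-air after throw: [b2@8:L b3@9:R b1@12:L]
Beat 8 (L): throw ball2 h=3 -> lands@11:R; in-air after throw: [b3@9:R b2@11:R b1@12:L]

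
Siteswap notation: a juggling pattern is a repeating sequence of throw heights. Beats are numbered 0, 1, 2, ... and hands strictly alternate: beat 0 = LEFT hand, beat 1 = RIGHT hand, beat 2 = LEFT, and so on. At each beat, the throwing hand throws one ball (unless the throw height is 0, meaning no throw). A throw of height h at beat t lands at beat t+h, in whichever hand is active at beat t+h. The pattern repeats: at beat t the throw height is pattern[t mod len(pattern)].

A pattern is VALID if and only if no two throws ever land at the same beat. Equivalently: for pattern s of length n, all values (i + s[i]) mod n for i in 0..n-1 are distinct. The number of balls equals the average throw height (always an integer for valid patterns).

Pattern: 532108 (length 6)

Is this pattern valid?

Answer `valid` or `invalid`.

i=0: (i + s[i]) mod n = (0 + 5) mod 6 = 5
i=1: (i + s[i]) mod n = (1 + 3) mod 6 = 4
i=2: (i + s[i]) mod n = (2 + 2) mod 6 = 4
i=3: (i + s[i]) mod n = (3 + 1) mod 6 = 4
i=4: (i + s[i]) mod n = (4 + 0) mod 6 = 4
i=5: (i + s[i]) mod n = (5 + 8) mod 6 = 1
Residues: [5, 4, 4, 4, 4, 1], distinct: False

Answer: invalid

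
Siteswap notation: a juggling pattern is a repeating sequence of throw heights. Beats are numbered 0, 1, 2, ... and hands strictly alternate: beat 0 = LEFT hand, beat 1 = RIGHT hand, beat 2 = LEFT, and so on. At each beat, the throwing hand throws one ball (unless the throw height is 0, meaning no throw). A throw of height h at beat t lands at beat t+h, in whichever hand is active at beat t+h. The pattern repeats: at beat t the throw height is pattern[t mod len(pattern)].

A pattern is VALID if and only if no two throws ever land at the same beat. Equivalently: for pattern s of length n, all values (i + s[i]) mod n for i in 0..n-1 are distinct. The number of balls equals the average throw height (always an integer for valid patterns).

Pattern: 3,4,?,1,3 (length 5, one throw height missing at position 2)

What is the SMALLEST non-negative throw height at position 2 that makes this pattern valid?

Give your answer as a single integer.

i=0: (0 + 3) mod 5 = 3
i=1: (1 + 4) mod 5 = 0
i=2: s[i]=? (unknown)
i=3: (3 + 1) mod 5 = 4
i=4: (4 + 3) mod 5 = 2
Known residues: [0, 2, 3, 4]; need a permutation of 0..4, so missing residue r = 1
Need (2 + s) mod 5 = 1; smallest s = (1 - 2) mod 5 = 4

Answer: 4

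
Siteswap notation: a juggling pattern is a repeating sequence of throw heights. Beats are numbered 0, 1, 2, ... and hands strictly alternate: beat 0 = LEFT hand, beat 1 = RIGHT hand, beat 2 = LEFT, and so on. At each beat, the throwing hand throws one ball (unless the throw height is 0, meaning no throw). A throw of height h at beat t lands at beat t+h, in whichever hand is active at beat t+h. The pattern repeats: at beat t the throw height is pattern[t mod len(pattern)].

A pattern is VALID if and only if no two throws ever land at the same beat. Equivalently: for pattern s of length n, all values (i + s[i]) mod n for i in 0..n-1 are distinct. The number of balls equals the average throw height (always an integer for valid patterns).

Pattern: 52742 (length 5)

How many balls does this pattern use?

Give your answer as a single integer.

Answer: 4

Derivation:
Pattern = [5, 2, 7, 4, 2], length n = 5
  position 0: throw height = 5, running sum = 5
  position 1: throw height = 2, running sum = 7
  position 2: throw height = 7, running sum = 14
  position 3: throw height = 4, running sum = 18
  position 4: throw height = 2, running sum = 20
Total sum = 20; balls = sum / n = 20 / 5 = 4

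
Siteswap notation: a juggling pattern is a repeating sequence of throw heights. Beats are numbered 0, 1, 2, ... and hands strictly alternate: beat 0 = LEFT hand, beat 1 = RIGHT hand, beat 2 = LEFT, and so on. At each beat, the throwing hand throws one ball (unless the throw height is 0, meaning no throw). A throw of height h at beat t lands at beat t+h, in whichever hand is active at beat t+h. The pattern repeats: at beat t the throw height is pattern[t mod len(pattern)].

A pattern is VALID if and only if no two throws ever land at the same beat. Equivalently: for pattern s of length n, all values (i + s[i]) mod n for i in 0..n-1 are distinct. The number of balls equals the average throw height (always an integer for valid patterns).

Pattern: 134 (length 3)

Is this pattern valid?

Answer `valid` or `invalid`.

Answer: invalid

Derivation:
i=0: (i + s[i]) mod n = (0 + 1) mod 3 = 1
i=1: (i + s[i]) mod n = (1 + 3) mod 3 = 1
i=2: (i + s[i]) mod n = (2 + 4) mod 3 = 0
Residues: [1, 1, 0], distinct: False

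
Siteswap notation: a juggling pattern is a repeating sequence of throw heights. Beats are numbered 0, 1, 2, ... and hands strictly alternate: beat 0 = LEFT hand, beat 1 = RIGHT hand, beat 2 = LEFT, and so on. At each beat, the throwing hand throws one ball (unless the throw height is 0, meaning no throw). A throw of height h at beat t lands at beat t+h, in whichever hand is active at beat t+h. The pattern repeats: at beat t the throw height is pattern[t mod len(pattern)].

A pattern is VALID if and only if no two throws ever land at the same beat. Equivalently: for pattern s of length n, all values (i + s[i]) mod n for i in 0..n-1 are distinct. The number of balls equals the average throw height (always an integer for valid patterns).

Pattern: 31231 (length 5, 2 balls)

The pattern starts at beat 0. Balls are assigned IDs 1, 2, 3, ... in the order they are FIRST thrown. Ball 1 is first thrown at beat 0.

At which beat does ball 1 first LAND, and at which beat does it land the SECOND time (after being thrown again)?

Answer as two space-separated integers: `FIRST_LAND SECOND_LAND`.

Beat 0 (L): throw ball1 h=3 -> lands@3:R; in-air after throw: [b1@3:R]
Beat 1 (R): throw ball2 h=1 -> lands@2:L; in-air after throw: [b2@2:L b1@3:R]
Beat 2 (L): throw ball2 h=2 -> lands@4:L; in-air after throw: [b1@3:R b2@4:L]
Beat 3 (R): throw ball1 h=3 -> lands@6:L; in-air after throw: [b2@4:L b1@6:L]
Beat 4 (L): throw ball2 h=1 -> lands@5:R; in-air after throw: [b2@5:R b1@6:L]
Beat 5 (R): throw ball2 h=3 -> lands@8:L; in-air after throw: [b1@6:L b2@8:L]
Beat 6 (L): throw ball1 h=1 -> lands@7:R; in-air after throw: [b1@7:R b2@8:L]
Ball 1: thrown@0 h=3 -> first land @3; rethrown@3 h=3 -> second land @6

Answer: 3 6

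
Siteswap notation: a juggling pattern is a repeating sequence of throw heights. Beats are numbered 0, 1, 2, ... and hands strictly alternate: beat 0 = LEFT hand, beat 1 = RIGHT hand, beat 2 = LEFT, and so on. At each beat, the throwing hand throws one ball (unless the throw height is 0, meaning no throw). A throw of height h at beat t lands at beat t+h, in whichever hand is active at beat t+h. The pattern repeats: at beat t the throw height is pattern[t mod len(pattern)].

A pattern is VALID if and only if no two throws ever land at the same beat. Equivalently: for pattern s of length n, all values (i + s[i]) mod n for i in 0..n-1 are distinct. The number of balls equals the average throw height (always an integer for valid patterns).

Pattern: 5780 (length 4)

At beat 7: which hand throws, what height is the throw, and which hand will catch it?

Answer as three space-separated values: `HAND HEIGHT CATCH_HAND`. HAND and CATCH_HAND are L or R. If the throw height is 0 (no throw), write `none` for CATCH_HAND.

Answer: R 0 none

Derivation:
Beat 7: 7 mod 2 = 1, so hand = R
Throw height = pattern[7 mod 4] = pattern[3] = 0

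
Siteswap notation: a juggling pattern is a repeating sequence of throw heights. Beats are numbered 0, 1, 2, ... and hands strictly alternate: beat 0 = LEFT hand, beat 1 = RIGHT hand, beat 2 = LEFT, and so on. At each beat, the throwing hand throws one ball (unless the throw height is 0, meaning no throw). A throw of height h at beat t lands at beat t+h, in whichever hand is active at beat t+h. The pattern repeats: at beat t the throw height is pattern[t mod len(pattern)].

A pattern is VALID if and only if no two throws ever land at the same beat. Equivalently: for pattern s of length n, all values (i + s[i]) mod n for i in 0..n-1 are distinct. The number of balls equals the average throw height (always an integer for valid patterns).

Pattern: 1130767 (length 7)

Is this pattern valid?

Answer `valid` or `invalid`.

Answer: invalid

Derivation:
i=0: (i + s[i]) mod n = (0 + 1) mod 7 = 1
i=1: (i + s[i]) mod n = (1 + 1) mod 7 = 2
i=2: (i + s[i]) mod n = (2 + 3) mod 7 = 5
i=3: (i + s[i]) mod n = (3 + 0) mod 7 = 3
i=4: (i + s[i]) mod n = (4 + 7) mod 7 = 4
i=5: (i + s[i]) mod n = (5 + 6) mod 7 = 4
i=6: (i + s[i]) mod n = (6 + 7) mod 7 = 6
Residues: [1, 2, 5, 3, 4, 4, 6], distinct: False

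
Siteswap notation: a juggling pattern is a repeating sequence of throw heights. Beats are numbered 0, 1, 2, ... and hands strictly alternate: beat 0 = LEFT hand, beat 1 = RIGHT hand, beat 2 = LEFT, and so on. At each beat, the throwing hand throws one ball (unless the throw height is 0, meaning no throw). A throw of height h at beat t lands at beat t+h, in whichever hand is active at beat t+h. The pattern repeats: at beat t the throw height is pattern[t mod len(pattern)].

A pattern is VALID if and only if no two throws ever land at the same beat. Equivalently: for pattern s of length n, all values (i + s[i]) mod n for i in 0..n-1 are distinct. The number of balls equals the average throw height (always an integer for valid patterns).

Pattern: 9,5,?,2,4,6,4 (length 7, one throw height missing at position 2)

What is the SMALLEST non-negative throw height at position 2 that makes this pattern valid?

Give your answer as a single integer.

Answer: 5

Derivation:
i=0: (0 + 9) mod 7 = 2
i=1: (1 + 5) mod 7 = 6
i=2: s[i]=? (unknown)
i=3: (3 + 2) mod 7 = 5
i=4: (4 + 4) mod 7 = 1
i=5: (5 + 6) mod 7 = 4
i=6: (6 + 4) mod 7 = 3
Known residues: [1, 2, 3, 4, 5, 6]; need a permutation of 0..6, so missing residue r = 0
Need (2 + s) mod 7 = 0; smallest s = (0 - 2) mod 7 = 5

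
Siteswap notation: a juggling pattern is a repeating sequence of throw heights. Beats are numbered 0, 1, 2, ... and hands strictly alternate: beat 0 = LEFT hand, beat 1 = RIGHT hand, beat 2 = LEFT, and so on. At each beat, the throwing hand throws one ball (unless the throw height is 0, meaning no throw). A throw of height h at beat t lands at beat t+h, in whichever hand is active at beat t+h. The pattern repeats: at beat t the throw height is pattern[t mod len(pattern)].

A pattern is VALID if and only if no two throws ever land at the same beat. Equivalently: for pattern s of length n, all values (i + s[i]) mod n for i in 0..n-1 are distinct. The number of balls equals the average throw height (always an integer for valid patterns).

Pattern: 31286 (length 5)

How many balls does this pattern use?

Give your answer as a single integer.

Answer: 4

Derivation:
Pattern = [3, 1, 2, 8, 6], length n = 5
  position 0: throw height = 3, running sum = 3
  position 1: throw height = 1, running sum = 4
  position 2: throw height = 2, running sum = 6
  position 3: throw height = 8, running sum = 14
  position 4: throw height = 6, running sum = 20
Total sum = 20; balls = sum / n = 20 / 5 = 4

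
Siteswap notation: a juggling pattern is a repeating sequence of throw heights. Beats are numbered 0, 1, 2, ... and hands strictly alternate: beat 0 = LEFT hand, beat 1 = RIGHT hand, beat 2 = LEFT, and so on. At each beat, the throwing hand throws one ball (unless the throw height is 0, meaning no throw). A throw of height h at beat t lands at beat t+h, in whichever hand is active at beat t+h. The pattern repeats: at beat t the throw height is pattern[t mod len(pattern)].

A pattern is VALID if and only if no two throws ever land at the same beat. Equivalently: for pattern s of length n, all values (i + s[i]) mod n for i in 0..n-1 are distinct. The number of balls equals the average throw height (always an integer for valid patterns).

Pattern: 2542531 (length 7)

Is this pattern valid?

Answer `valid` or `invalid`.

i=0: (i + s[i]) mod n = (0 + 2) mod 7 = 2
i=1: (i + s[i]) mod n = (1 + 5) mod 7 = 6
i=2: (i + s[i]) mod n = (2 + 4) mod 7 = 6
i=3: (i + s[i]) mod n = (3 + 2) mod 7 = 5
i=4: (i + s[i]) mod n = (4 + 5) mod 7 = 2
i=5: (i + s[i]) mod n = (5 + 3) mod 7 = 1
i=6: (i + s[i]) mod n = (6 + 1) mod 7 = 0
Residues: [2, 6, 6, 5, 2, 1, 0], distinct: False

Answer: invalid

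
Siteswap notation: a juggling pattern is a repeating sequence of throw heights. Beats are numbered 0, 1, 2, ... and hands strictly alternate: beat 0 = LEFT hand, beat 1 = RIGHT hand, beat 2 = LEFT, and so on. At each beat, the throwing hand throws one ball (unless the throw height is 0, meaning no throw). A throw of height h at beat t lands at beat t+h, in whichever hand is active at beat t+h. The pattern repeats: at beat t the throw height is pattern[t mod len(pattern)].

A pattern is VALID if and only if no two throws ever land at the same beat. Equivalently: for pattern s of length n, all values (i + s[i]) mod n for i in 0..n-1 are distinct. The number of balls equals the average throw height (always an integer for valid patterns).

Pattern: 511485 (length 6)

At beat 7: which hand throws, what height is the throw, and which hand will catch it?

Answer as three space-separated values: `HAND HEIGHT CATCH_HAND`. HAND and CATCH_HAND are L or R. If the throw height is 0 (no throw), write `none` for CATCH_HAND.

Answer: R 1 L

Derivation:
Beat 7: 7 mod 2 = 1, so hand = R
Throw height = pattern[7 mod 6] = pattern[1] = 1
Lands at beat 7+1=8, 8 mod 2 = 0, so catch hand = L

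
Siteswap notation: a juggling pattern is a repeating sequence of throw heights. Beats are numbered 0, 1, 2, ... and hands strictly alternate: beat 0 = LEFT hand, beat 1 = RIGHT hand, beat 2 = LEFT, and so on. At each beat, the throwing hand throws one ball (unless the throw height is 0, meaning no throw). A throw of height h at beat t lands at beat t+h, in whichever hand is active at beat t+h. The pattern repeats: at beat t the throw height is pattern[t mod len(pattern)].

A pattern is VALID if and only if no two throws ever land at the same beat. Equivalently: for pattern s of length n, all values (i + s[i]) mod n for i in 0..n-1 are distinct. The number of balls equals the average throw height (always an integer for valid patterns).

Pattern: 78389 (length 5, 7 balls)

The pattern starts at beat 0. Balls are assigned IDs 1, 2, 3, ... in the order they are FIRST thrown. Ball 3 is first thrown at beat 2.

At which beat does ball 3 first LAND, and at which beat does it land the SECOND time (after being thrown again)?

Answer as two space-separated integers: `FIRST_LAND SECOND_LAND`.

Beat 0 (L): throw ball1 h=7 -> lands@7:R; in-air after throw: [b1@7:R]
Beat 1 (R): throw ball2 h=8 -> lands@9:R; in-air after throw: [b1@7:R b2@9:R]
Beat 2 (L): throw ball3 h=3 -> lands@5:R; in-air after throw: [b3@5:R b1@7:R b2@9:R]
Beat 3 (R): throw ball4 h=8 -> lands@11:R; in-air after throw: [b3@5:R b1@7:R b2@9:R b4@11:R]
Beat 4 (L): throw ball5 h=9 -> lands@13:R; in-air after throw: [b3@5:R b1@7:R b2@9:R b4@11:R b5@13:R]
Beat 5 (R): throw ball3 h=7 -> lands@12:L; in-air after throw: [b1@7:R b2@9:R b4@11:R b3@12:L b5@13:R]
Beat 6 (L): throw ball6 h=8 -> lands@14:L; in-air after throw: [b1@7:R b2@9:R b4@11:R b3@12:L b5@13:R b6@14:L]
Beat 7 (R): throw ball1 h=3 -> lands@10:L; in-air after throw: [b2@9:R b1@10:L b4@11:R b3@12:L b5@13:R b6@14:L]
Beat 8 (L): throw ball7 h=8 -> lands@16:L; in-air after throw: [b2@9:R b1@10:L b4@11:R b3@12:L b5@13:R b6@14:L b7@16:L]
Beat 9 (R): throw ball2 h=9 -> lands@18:L; in-air after throw: [b1@10:L b4@11:R b3@12:L b5@13:R b6@14:L b7@16:L b2@18:L]
Beat 10 (L): throw ball1 h=7 -> lands@17:R; in-air after throw: [b4@11:R b3@12:L b5@13:R b6@14:L b7@16:L b1@17:R b2@18:L]
Beat 11 (R): throw ball4 h=8 -> lands@19:R; in-air after throw: [b3@12:L b5@13:R b6@14:L b7@16:L b1@17:R b2@18:L b4@19:R]
Beat 12 (L): throw ball3 h=3 -> lands@15:R; in-air after throw: [b5@13:R b6@14:L b3@15:R b7@16:L b1@17:R b2@18:L b4@19:R]
Ball 3: thrown@2 h=3 -> first land @5; rethrown@5 h=7 -> second land @12

Answer: 5 12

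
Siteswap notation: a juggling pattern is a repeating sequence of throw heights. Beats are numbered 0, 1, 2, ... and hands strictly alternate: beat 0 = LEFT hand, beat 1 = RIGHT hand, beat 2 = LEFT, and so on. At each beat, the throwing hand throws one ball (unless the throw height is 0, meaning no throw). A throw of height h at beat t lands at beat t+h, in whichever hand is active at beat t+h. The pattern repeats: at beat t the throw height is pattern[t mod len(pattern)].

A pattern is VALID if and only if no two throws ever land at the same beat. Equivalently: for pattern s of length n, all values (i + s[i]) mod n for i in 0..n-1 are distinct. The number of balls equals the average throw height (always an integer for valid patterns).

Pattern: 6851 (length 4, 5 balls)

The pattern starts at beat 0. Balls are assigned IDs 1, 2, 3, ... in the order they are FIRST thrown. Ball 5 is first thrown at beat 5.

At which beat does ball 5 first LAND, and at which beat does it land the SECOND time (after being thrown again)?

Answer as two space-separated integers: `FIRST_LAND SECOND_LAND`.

Beat 0 (L): throw ball1 h=6 -> lands@6:L; in-air after throw: [b1@6:L]
Beat 1 (R): throw ball2 h=8 -> lands@9:R; in-air after throw: [b1@6:L b2@9:R]
Beat 2 (L): throw ball3 h=5 -> lands@7:R; in-air after throw: [b1@6:L b3@7:R b2@9:R]
Beat 3 (R): throw ball4 h=1 -> lands@4:L; in-air after throw: [b4@4:L b1@6:L b3@7:R b2@9:R]
Beat 4 (L): throw ball4 h=6 -> lands@10:L; in-air after throw: [b1@6:L b3@7:R b2@9:R b4@10:L]
Beat 5 (R): throw ball5 h=8 -> lands@13:R; in-air after throw: [b1@6:L b3@7:R b2@9:R b4@10:L b5@13:R]
Beat 6 (L): throw ball1 h=5 -> lands@11:R; in-air after throw: [b3@7:R b2@9:R b4@10:L b1@11:R b5@13:R]
Beat 7 (R): throw ball3 h=1 -> lands@8:L; in-air after throw: [b3@8:L b2@9:R b4@10:L b1@11:R b5@13:R]
Beat 8 (L): throw ball3 h=6 -> lands@14:L; in-air after throw: [b2@9:R b4@10:L b1@11:R b5@13:R b3@14:L]
Beat 9 (R): throw ball2 h=8 -> lands@17:R; in-air after throw: [b4@10:L b1@11:R b5@13:R b3@14:L b2@17:R]
Beat 10 (L): throw ball4 h=5 -> lands@15:R; in-air after throw: [b1@11:R b5@13:R b3@14:L b4@15:R b2@17:R]
Beat 11 (R): throw ball1 h=1 -> lands@12:L; in-air after throw: [b1@12:L b5@13:R b3@14:L b4@15:R b2@17:R]
Beat 12 (L): throw ball1 h=6 -> lands@18:L; in-air after throw: [b5@13:R b3@14:L b4@15:R b2@17:R b1@18:L]
Beat 13 (R): throw ball5 h=8 -> lands@21:R; in-air after throw: [b3@14:L b4@15:R b2@17:R b1@18:L b5@21:R]
Beat 14 (L): throw ball3 h=5 -> lands@19:R; in-air after throw: [b4@15:R b2@17:R b1@18:L b3@19:R b5@21:R]
Beat 15 (R): throw ball4 h=1 -> lands@16:L; in-air after throw: [b4@16:L b2@17:R b1@18:L b3@19:R b5@21:R]
Beat 16 (L): throw ball4 h=6 -> lands@22:L; in-air after throw: [b2@17:R b1@18:L b3@19:R b5@21:R b4@22:L]
Beat 17 (R): throw ball2 h=8 -> lands@25:R; in-air after throw: [b1@18:L b3@19:R b5@21:R b4@22:L b2@25:R]
Beat 18 (L): throw ball1 h=5 -> lands@23:R; in-air after throw: [b3@19:R b5@21:R b4@22:L b1@23:R b2@25:R]
Beat 19 (R): throw ball3 h=1 -> lands@20:L; in-air after throw: [b3@20:L b5@21:R b4@22:L b1@23:R b2@25:R]
Ball 5: thrown@5 h=8 -> first land @13; rethrown@13 h=8 -> second land @21

Answer: 13 21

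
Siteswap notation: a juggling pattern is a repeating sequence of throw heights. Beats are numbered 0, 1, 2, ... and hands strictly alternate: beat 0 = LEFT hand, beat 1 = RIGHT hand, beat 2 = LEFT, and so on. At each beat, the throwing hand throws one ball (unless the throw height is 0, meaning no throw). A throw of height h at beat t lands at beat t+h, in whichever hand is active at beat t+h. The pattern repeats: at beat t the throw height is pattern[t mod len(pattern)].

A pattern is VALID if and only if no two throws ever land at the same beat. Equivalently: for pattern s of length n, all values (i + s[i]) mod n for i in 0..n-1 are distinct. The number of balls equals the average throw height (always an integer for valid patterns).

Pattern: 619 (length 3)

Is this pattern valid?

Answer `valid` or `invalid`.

i=0: (i + s[i]) mod n = (0 + 6) mod 3 = 0
i=1: (i + s[i]) mod n = (1 + 1) mod 3 = 2
i=2: (i + s[i]) mod n = (2 + 9) mod 3 = 2
Residues: [0, 2, 2], distinct: False

Answer: invalid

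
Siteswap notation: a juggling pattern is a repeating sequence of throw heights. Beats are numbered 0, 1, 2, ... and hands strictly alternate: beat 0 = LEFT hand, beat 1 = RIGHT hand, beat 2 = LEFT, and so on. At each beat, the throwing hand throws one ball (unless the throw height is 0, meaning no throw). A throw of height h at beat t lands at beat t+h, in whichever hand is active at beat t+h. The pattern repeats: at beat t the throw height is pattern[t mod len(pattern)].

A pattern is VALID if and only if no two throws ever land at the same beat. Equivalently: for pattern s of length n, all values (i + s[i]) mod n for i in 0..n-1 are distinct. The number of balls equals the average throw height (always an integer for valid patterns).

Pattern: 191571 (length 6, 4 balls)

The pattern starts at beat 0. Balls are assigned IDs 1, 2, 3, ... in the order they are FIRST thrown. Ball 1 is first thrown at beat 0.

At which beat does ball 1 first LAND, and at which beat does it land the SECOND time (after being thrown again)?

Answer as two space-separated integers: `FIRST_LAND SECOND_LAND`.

Answer: 1 10

Derivation:
Beat 0 (L): throw ball1 h=1 -> lands@1:R; in-air after throw: [b1@1:R]
Beat 1 (R): throw ball1 h=9 -> lands@10:L; in-air after throw: [b1@10:L]
Beat 2 (L): throw ball2 h=1 -> lands@3:R; in-air after throw: [b2@3:R b1@10:L]
Beat 3 (R): throw ball2 h=5 -> lands@8:L; in-air after throw: [b2@8:L b1@10:L]
Beat 4 (L): throw ball3 h=7 -> lands@11:R; in-air after throw: [b2@8:L b1@10:L b3@11:R]
Beat 5 (R): throw ball4 h=1 -> lands@6:L; in-air after throw: [b4@6:L b2@8:L b1@10:L b3@11:R]
Beat 6 (L): throw ball4 h=1 -> lands@7:R; in-air after throw: [b4@7:R b2@8:L b1@10:L b3@11:R]
Beat 7 (R): throw ball4 h=9 -> lands@16:L; in-air after throw: [b2@8:L b1@10:L b3@11:R b4@16:L]
Beat 8 (L): throw ball2 h=1 -> lands@9:R; in-air after throw: [b2@9:R b1@10:L b3@11:R b4@16:L]
Beat 9 (R): throw ball2 h=5 -> lands@14:L; in-air after throw: [b1@10:L b3@11:R b2@14:L b4@16:L]
Beat 10 (L): throw ball1 h=7 -> lands@17:R; in-air after throw: [b3@11:R b2@14:L b4@16:L b1@17:R]
Ball 1: thrown@0 h=1 -> first land @1; rethrown@1 h=9 -> second land @10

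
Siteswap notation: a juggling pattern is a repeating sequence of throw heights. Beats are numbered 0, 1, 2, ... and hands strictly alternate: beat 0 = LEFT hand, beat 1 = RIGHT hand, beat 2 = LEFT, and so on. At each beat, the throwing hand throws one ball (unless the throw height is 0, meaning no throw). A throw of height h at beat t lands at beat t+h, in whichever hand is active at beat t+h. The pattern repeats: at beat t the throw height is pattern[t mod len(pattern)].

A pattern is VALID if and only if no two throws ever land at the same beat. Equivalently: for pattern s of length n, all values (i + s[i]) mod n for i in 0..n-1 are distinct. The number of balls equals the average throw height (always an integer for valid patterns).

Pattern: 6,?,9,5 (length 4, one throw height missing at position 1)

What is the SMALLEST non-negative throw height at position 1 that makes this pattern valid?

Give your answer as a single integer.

Answer: 0

Derivation:
i=0: (0 + 6) mod 4 = 2
i=1: s[i]=? (unknown)
i=2: (2 + 9) mod 4 = 3
i=3: (3 + 5) mod 4 = 0
Known residues: [0, 2, 3]; need a permutation of 0..3, so missing residue r = 1
Need (1 + s) mod 4 = 1; smallest s = (1 - 1) mod 4 = 0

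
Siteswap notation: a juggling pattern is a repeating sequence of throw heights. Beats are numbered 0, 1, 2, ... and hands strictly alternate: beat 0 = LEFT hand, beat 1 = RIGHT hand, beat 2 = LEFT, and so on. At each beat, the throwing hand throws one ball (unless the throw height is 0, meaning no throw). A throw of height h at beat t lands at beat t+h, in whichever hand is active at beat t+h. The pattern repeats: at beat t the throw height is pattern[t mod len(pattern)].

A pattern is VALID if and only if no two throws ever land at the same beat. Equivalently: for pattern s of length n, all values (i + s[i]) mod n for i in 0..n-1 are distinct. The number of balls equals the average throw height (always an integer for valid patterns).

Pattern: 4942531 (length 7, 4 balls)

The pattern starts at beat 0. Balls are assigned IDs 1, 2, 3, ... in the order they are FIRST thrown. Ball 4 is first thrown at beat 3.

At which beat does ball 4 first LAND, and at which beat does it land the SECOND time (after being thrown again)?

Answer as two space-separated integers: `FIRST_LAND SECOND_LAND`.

Answer: 5 8

Derivation:
Beat 0 (L): throw ball1 h=4 -> lands@4:L; in-air after throw: [b1@4:L]
Beat 1 (R): throw ball2 h=9 -> lands@10:L; in-air after throw: [b1@4:L b2@10:L]
Beat 2 (L): throw ball3 h=4 -> lands@6:L; in-air after throw: [b1@4:L b3@6:L b2@10:L]
Beat 3 (R): throw ball4 h=2 -> lands@5:R; in-air after throw: [b1@4:L b4@5:R b3@6:L b2@10:L]
Beat 4 (L): throw ball1 h=5 -> lands@9:R; in-air after throw: [b4@5:R b3@6:L b1@9:R b2@10:L]
Beat 5 (R): throw ball4 h=3 -> lands@8:L; in-air after throw: [b3@6:L b4@8:L b1@9:R b2@10:L]
Beat 6 (L): throw ball3 h=1 -> lands@7:R; in-air after throw: [b3@7:R b4@8:L b1@9:R b2@10:L]
Beat 7 (R): throw ball3 h=4 -> lands@11:R; in-air after throw: [b4@8:L b1@9:R b2@10:L b3@11:R]
Beat 8 (L): throw ball4 h=9 -> lands@17:R; in-air after throw: [b1@9:R b2@10:L b3@11:R b4@17:R]
Ball 4: thrown@3 h=2 -> first land @5; rethrown@5 h=3 -> second land @8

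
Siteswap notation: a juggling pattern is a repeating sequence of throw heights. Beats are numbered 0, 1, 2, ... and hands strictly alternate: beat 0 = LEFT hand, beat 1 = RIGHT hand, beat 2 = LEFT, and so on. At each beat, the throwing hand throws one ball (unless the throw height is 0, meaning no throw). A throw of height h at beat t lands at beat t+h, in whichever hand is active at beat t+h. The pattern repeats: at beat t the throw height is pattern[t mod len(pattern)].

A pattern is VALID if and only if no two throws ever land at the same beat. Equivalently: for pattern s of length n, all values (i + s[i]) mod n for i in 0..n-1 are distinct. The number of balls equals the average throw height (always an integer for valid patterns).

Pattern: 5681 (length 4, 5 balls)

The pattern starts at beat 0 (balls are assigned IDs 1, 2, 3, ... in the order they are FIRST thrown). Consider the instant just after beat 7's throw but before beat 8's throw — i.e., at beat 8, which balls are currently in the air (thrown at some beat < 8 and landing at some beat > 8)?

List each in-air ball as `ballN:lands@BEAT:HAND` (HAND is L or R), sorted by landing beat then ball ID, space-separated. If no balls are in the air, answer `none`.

Answer: ball4:lands@9:R ball3:lands@10:L ball1:lands@11:R ball5:lands@14:L

Derivation:
Beat 0 (L): throw ball1 h=5 -> lands@5:R; in-air after throw: [b1@5:R]
Beat 1 (R): throw ball2 h=6 -> lands@7:R; in-air after throw: [b1@5:R b2@7:R]
Beat 2 (L): throw ball3 h=8 -> lands@10:L; in-air after throw: [b1@5:R b2@7:R b3@10:L]
Beat 3 (R): throw ball4 h=1 -> lands@4:L; in-air after throw: [b4@4:L b1@5:R b2@7:R b3@10:L]
Beat 4 (L): throw ball4 h=5 -> lands@9:R; in-air after throw: [b1@5:R b2@7:R b4@9:R b3@10:L]
Beat 5 (R): throw ball1 h=6 -> lands@11:R; in-air after throw: [b2@7:R b4@9:R b3@10:L b1@11:R]
Beat 6 (L): throw ball5 h=8 -> lands@14:L; in-air after throw: [b2@7:R b4@9:R b3@10:L b1@11:R b5@14:L]
Beat 7 (R): throw ball2 h=1 -> lands@8:L; in-air after throw: [b2@8:L b4@9:R b3@10:L b1@11:R b5@14:L]
Beat 8 (L): throw ball2 h=5 -> lands@13:R; in-air after throw: [b4@9:R b3@10:L b1@11:R b2@13:R b5@14:L]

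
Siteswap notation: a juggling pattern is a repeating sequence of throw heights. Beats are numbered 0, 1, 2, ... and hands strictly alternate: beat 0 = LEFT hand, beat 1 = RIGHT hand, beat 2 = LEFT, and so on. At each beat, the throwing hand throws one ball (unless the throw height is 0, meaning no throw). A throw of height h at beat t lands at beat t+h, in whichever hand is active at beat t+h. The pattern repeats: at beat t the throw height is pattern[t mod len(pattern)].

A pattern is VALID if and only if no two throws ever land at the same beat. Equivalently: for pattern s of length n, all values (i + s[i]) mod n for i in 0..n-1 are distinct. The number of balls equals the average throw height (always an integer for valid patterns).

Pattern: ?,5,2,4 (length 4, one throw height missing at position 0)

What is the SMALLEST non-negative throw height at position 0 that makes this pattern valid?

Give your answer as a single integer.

Answer: 1

Derivation:
i=0: s[i]=? (unknown)
i=1: (1 + 5) mod 4 = 2
i=2: (2 + 2) mod 4 = 0
i=3: (3 + 4) mod 4 = 3
Known residues: [0, 2, 3]; need a permutation of 0..3, so missing residue r = 1
Need (0 + s) mod 4 = 1; smallest s = (1 - 0) mod 4 = 1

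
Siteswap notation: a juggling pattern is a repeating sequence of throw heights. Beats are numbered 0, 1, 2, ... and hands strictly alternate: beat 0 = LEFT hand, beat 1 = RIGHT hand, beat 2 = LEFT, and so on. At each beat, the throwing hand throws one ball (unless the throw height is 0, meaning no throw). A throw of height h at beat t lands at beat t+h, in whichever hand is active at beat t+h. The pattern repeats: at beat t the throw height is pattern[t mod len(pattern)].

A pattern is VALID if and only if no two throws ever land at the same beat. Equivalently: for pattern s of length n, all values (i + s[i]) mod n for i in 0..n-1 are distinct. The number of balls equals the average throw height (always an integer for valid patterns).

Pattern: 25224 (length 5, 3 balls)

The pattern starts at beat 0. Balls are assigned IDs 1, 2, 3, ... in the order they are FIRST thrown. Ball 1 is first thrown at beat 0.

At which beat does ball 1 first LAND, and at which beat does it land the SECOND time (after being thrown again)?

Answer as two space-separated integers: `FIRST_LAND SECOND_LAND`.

Answer: 2 4

Derivation:
Beat 0 (L): throw ball1 h=2 -> lands@2:L; in-air after throw: [b1@2:L]
Beat 1 (R): throw ball2 h=5 -> lands@6:L; in-air after throw: [b1@2:L b2@6:L]
Beat 2 (L): throw ball1 h=2 -> lands@4:L; in-air after throw: [b1@4:L b2@6:L]
Beat 3 (R): throw ball3 h=2 -> lands@5:R; in-air after throw: [b1@4:L b3@5:R b2@6:L]
Beat 4 (L): throw ball1 h=4 -> lands@8:L; in-air after throw: [b3@5:R b2@6:L b1@8:L]
Ball 1: thrown@0 h=2 -> first land @2; rethrown@2 h=2 -> second land @4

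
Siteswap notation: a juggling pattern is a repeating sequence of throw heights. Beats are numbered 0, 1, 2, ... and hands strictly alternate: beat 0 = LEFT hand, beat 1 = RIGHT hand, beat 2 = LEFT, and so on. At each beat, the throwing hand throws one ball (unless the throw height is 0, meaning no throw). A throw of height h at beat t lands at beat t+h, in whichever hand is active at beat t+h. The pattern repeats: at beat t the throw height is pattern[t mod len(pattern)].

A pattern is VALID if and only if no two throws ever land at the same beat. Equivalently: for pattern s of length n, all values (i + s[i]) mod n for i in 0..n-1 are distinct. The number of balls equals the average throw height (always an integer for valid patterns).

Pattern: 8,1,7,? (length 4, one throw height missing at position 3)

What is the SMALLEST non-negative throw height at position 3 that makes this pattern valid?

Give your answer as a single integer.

i=0: (0 + 8) mod 4 = 0
i=1: (1 + 1) mod 4 = 2
i=2: (2 + 7) mod 4 = 1
i=3: s[i]=? (unknown)
Known residues: [0, 1, 2]; need a permutation of 0..3, so missing residue r = 3
Need (3 + s) mod 4 = 3; smallest s = (3 - 3) mod 4 = 0

Answer: 0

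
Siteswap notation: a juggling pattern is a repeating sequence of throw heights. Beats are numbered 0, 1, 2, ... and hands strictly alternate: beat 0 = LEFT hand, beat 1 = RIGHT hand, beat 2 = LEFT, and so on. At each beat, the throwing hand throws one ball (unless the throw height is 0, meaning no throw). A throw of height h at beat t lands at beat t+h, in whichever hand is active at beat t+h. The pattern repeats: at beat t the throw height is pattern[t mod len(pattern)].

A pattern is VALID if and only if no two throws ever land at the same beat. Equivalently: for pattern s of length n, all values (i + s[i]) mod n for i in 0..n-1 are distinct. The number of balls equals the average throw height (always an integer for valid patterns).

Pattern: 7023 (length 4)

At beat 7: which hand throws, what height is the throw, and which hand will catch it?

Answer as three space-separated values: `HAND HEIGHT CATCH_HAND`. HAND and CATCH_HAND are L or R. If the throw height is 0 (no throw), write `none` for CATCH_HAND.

Beat 7: 7 mod 2 = 1, so hand = R
Throw height = pattern[7 mod 4] = pattern[3] = 3
Lands at beat 7+3=10, 10 mod 2 = 0, so catch hand = L

Answer: R 3 L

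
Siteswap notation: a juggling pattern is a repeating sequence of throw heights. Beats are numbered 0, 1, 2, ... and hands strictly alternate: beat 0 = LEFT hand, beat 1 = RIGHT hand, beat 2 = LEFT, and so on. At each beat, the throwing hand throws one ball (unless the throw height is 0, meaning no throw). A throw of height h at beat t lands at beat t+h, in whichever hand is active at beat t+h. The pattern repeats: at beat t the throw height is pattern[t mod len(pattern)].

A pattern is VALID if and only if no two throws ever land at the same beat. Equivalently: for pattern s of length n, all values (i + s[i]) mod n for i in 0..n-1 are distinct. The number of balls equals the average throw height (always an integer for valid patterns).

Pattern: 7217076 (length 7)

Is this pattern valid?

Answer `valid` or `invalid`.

Answer: invalid

Derivation:
i=0: (i + s[i]) mod n = (0 + 7) mod 7 = 0
i=1: (i + s[i]) mod n = (1 + 2) mod 7 = 3
i=2: (i + s[i]) mod n = (2 + 1) mod 7 = 3
i=3: (i + s[i]) mod n = (3 + 7) mod 7 = 3
i=4: (i + s[i]) mod n = (4 + 0) mod 7 = 4
i=5: (i + s[i]) mod n = (5 + 7) mod 7 = 5
i=6: (i + s[i]) mod n = (6 + 6) mod 7 = 5
Residues: [0, 3, 3, 3, 4, 5, 5], distinct: False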